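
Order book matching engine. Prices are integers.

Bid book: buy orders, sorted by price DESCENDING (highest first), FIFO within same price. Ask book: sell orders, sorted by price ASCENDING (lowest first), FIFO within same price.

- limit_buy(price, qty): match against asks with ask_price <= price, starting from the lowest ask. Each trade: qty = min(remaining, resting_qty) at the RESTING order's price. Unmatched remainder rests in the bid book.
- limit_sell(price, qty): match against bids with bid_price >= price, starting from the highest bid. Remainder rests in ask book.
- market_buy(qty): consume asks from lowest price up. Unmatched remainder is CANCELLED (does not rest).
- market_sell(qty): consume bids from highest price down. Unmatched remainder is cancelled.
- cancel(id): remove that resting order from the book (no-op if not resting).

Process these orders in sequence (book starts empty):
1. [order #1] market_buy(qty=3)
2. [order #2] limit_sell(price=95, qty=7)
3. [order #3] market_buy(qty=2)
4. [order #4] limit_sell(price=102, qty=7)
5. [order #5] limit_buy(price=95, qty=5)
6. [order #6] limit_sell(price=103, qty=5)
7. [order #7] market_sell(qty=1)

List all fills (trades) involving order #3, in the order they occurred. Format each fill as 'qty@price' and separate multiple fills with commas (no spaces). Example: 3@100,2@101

Answer: 2@95

Derivation:
After op 1 [order #1] market_buy(qty=3): fills=none; bids=[-] asks=[-]
After op 2 [order #2] limit_sell(price=95, qty=7): fills=none; bids=[-] asks=[#2:7@95]
After op 3 [order #3] market_buy(qty=2): fills=#3x#2:2@95; bids=[-] asks=[#2:5@95]
After op 4 [order #4] limit_sell(price=102, qty=7): fills=none; bids=[-] asks=[#2:5@95 #4:7@102]
After op 5 [order #5] limit_buy(price=95, qty=5): fills=#5x#2:5@95; bids=[-] asks=[#4:7@102]
After op 6 [order #6] limit_sell(price=103, qty=5): fills=none; bids=[-] asks=[#4:7@102 #6:5@103]
After op 7 [order #7] market_sell(qty=1): fills=none; bids=[-] asks=[#4:7@102 #6:5@103]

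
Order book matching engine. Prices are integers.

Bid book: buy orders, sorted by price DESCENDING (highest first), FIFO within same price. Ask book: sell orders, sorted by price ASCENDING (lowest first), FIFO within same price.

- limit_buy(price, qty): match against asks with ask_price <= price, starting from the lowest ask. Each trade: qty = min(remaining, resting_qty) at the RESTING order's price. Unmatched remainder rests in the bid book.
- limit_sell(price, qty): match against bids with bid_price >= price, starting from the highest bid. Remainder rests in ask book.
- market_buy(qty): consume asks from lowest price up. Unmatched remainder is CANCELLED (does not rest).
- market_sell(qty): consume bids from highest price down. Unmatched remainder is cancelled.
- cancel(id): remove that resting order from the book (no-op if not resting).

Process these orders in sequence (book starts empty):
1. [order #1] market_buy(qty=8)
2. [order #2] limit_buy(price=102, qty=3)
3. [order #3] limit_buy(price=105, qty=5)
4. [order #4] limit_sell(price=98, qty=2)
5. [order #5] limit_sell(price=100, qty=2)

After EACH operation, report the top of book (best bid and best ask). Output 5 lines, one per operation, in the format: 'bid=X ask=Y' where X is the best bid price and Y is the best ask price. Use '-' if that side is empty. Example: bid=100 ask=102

After op 1 [order #1] market_buy(qty=8): fills=none; bids=[-] asks=[-]
After op 2 [order #2] limit_buy(price=102, qty=3): fills=none; bids=[#2:3@102] asks=[-]
After op 3 [order #3] limit_buy(price=105, qty=5): fills=none; bids=[#3:5@105 #2:3@102] asks=[-]
After op 4 [order #4] limit_sell(price=98, qty=2): fills=#3x#4:2@105; bids=[#3:3@105 #2:3@102] asks=[-]
After op 5 [order #5] limit_sell(price=100, qty=2): fills=#3x#5:2@105; bids=[#3:1@105 #2:3@102] asks=[-]

Answer: bid=- ask=-
bid=102 ask=-
bid=105 ask=-
bid=105 ask=-
bid=105 ask=-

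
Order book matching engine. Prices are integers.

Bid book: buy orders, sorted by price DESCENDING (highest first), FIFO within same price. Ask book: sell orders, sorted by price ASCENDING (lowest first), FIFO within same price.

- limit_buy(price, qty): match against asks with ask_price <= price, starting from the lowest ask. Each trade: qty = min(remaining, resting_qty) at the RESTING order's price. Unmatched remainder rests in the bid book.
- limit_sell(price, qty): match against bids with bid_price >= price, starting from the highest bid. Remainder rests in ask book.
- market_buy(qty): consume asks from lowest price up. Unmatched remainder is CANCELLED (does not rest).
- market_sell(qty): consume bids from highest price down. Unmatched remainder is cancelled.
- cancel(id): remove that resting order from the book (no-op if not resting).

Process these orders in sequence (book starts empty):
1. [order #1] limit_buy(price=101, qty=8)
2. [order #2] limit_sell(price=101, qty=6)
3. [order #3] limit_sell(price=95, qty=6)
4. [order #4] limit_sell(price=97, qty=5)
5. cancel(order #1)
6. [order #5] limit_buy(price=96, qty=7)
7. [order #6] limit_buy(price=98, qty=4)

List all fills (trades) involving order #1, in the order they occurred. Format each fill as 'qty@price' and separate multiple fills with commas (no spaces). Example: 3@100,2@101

Answer: 6@101,2@101

Derivation:
After op 1 [order #1] limit_buy(price=101, qty=8): fills=none; bids=[#1:8@101] asks=[-]
After op 2 [order #2] limit_sell(price=101, qty=6): fills=#1x#2:6@101; bids=[#1:2@101] asks=[-]
After op 3 [order #3] limit_sell(price=95, qty=6): fills=#1x#3:2@101; bids=[-] asks=[#3:4@95]
After op 4 [order #4] limit_sell(price=97, qty=5): fills=none; bids=[-] asks=[#3:4@95 #4:5@97]
After op 5 cancel(order #1): fills=none; bids=[-] asks=[#3:4@95 #4:5@97]
After op 6 [order #5] limit_buy(price=96, qty=7): fills=#5x#3:4@95; bids=[#5:3@96] asks=[#4:5@97]
After op 7 [order #6] limit_buy(price=98, qty=4): fills=#6x#4:4@97; bids=[#5:3@96] asks=[#4:1@97]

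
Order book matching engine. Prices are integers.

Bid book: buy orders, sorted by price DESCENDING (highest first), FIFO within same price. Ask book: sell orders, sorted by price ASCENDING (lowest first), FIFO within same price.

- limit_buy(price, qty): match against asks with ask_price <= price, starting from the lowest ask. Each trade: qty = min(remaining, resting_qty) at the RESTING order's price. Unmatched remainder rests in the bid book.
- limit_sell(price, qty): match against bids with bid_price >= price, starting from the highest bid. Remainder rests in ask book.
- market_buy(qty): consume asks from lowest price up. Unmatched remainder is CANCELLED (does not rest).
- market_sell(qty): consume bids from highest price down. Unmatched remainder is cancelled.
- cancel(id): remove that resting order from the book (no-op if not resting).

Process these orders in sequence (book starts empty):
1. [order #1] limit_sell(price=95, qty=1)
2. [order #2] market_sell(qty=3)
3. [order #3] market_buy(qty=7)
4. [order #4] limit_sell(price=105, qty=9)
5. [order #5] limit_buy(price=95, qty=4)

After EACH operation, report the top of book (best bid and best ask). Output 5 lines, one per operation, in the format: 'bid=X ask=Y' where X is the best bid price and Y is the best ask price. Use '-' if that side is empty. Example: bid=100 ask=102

Answer: bid=- ask=95
bid=- ask=95
bid=- ask=-
bid=- ask=105
bid=95 ask=105

Derivation:
After op 1 [order #1] limit_sell(price=95, qty=1): fills=none; bids=[-] asks=[#1:1@95]
After op 2 [order #2] market_sell(qty=3): fills=none; bids=[-] asks=[#1:1@95]
After op 3 [order #3] market_buy(qty=7): fills=#3x#1:1@95; bids=[-] asks=[-]
After op 4 [order #4] limit_sell(price=105, qty=9): fills=none; bids=[-] asks=[#4:9@105]
After op 5 [order #5] limit_buy(price=95, qty=4): fills=none; bids=[#5:4@95] asks=[#4:9@105]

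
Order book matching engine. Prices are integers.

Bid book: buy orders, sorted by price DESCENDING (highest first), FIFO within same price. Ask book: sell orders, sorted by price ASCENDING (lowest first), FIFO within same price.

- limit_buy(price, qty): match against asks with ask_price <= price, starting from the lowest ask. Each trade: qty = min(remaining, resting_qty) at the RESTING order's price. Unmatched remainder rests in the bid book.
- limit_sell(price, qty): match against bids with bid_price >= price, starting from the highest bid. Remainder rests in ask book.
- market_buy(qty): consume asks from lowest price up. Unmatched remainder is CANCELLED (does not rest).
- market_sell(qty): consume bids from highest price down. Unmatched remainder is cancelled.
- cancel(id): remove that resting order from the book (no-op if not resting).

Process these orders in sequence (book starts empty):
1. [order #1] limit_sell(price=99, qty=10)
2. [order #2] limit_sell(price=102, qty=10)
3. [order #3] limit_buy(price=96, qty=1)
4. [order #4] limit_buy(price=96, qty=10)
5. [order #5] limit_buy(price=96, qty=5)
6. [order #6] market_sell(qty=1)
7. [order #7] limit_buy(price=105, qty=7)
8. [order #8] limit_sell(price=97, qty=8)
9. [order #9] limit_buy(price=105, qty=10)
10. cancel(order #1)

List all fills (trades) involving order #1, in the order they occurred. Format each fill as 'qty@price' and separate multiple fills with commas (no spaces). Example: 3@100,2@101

After op 1 [order #1] limit_sell(price=99, qty=10): fills=none; bids=[-] asks=[#1:10@99]
After op 2 [order #2] limit_sell(price=102, qty=10): fills=none; bids=[-] asks=[#1:10@99 #2:10@102]
After op 3 [order #3] limit_buy(price=96, qty=1): fills=none; bids=[#3:1@96] asks=[#1:10@99 #2:10@102]
After op 4 [order #4] limit_buy(price=96, qty=10): fills=none; bids=[#3:1@96 #4:10@96] asks=[#1:10@99 #2:10@102]
After op 5 [order #5] limit_buy(price=96, qty=5): fills=none; bids=[#3:1@96 #4:10@96 #5:5@96] asks=[#1:10@99 #2:10@102]
After op 6 [order #6] market_sell(qty=1): fills=#3x#6:1@96; bids=[#4:10@96 #5:5@96] asks=[#1:10@99 #2:10@102]
After op 7 [order #7] limit_buy(price=105, qty=7): fills=#7x#1:7@99; bids=[#4:10@96 #5:5@96] asks=[#1:3@99 #2:10@102]
After op 8 [order #8] limit_sell(price=97, qty=8): fills=none; bids=[#4:10@96 #5:5@96] asks=[#8:8@97 #1:3@99 #2:10@102]
After op 9 [order #9] limit_buy(price=105, qty=10): fills=#9x#8:8@97 #9x#1:2@99; bids=[#4:10@96 #5:5@96] asks=[#1:1@99 #2:10@102]
After op 10 cancel(order #1): fills=none; bids=[#4:10@96 #5:5@96] asks=[#2:10@102]

Answer: 7@99,2@99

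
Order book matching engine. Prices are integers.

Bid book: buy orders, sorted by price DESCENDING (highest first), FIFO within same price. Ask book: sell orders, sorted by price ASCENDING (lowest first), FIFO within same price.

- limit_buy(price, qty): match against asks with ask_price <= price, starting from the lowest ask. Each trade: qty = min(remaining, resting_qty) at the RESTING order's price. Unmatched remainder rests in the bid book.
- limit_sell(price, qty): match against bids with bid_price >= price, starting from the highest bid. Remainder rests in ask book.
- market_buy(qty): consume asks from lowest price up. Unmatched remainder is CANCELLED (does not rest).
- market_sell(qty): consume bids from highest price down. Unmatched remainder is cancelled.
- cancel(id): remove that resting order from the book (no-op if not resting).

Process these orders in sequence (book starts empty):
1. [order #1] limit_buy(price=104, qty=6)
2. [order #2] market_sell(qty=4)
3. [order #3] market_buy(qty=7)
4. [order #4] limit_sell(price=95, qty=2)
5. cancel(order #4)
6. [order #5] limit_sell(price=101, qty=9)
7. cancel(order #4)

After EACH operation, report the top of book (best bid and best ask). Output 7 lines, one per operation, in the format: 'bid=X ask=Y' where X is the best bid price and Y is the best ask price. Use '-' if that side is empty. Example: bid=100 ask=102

Answer: bid=104 ask=-
bid=104 ask=-
bid=104 ask=-
bid=- ask=-
bid=- ask=-
bid=- ask=101
bid=- ask=101

Derivation:
After op 1 [order #1] limit_buy(price=104, qty=6): fills=none; bids=[#1:6@104] asks=[-]
After op 2 [order #2] market_sell(qty=4): fills=#1x#2:4@104; bids=[#1:2@104] asks=[-]
After op 3 [order #3] market_buy(qty=7): fills=none; bids=[#1:2@104] asks=[-]
After op 4 [order #4] limit_sell(price=95, qty=2): fills=#1x#4:2@104; bids=[-] asks=[-]
After op 5 cancel(order #4): fills=none; bids=[-] asks=[-]
After op 6 [order #5] limit_sell(price=101, qty=9): fills=none; bids=[-] asks=[#5:9@101]
After op 7 cancel(order #4): fills=none; bids=[-] asks=[#5:9@101]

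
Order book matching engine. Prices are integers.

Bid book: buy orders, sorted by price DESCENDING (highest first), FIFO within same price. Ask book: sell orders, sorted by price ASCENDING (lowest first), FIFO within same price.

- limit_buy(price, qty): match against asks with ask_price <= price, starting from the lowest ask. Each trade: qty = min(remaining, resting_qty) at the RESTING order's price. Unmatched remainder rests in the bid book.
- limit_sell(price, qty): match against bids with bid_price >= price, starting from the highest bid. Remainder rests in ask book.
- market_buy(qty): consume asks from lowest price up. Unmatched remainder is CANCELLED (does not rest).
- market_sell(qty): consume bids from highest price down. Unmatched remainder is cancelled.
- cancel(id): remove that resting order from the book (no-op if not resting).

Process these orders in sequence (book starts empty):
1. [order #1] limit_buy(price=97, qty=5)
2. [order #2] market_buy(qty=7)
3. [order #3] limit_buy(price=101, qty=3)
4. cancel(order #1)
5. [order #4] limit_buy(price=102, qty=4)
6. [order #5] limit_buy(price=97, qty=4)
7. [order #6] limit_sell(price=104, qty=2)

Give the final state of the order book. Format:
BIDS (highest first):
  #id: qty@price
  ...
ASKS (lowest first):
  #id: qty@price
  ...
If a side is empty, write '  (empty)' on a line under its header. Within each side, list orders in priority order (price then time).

Answer: BIDS (highest first):
  #4: 4@102
  #3: 3@101
  #5: 4@97
ASKS (lowest first):
  #6: 2@104

Derivation:
After op 1 [order #1] limit_buy(price=97, qty=5): fills=none; bids=[#1:5@97] asks=[-]
After op 2 [order #2] market_buy(qty=7): fills=none; bids=[#1:5@97] asks=[-]
After op 3 [order #3] limit_buy(price=101, qty=3): fills=none; bids=[#3:3@101 #1:5@97] asks=[-]
After op 4 cancel(order #1): fills=none; bids=[#3:3@101] asks=[-]
After op 5 [order #4] limit_buy(price=102, qty=4): fills=none; bids=[#4:4@102 #3:3@101] asks=[-]
After op 6 [order #5] limit_buy(price=97, qty=4): fills=none; bids=[#4:4@102 #3:3@101 #5:4@97] asks=[-]
After op 7 [order #6] limit_sell(price=104, qty=2): fills=none; bids=[#4:4@102 #3:3@101 #5:4@97] asks=[#6:2@104]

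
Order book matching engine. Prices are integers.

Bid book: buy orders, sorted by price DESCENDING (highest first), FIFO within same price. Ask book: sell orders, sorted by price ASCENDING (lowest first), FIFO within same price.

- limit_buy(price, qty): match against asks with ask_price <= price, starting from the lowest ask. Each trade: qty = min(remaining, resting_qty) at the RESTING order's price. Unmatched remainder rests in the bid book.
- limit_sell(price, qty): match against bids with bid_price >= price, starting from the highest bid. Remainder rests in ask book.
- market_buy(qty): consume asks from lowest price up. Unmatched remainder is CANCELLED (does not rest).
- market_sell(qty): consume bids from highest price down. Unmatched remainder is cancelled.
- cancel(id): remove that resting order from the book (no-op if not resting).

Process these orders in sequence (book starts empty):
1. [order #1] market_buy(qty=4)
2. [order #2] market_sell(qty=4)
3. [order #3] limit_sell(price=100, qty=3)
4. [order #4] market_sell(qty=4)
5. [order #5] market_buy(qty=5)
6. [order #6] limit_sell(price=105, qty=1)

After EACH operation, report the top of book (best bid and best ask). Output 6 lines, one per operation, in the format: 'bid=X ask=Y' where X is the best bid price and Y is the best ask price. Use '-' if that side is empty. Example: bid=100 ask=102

Answer: bid=- ask=-
bid=- ask=-
bid=- ask=100
bid=- ask=100
bid=- ask=-
bid=- ask=105

Derivation:
After op 1 [order #1] market_buy(qty=4): fills=none; bids=[-] asks=[-]
After op 2 [order #2] market_sell(qty=4): fills=none; bids=[-] asks=[-]
After op 3 [order #3] limit_sell(price=100, qty=3): fills=none; bids=[-] asks=[#3:3@100]
After op 4 [order #4] market_sell(qty=4): fills=none; bids=[-] asks=[#3:3@100]
After op 5 [order #5] market_buy(qty=5): fills=#5x#3:3@100; bids=[-] asks=[-]
After op 6 [order #6] limit_sell(price=105, qty=1): fills=none; bids=[-] asks=[#6:1@105]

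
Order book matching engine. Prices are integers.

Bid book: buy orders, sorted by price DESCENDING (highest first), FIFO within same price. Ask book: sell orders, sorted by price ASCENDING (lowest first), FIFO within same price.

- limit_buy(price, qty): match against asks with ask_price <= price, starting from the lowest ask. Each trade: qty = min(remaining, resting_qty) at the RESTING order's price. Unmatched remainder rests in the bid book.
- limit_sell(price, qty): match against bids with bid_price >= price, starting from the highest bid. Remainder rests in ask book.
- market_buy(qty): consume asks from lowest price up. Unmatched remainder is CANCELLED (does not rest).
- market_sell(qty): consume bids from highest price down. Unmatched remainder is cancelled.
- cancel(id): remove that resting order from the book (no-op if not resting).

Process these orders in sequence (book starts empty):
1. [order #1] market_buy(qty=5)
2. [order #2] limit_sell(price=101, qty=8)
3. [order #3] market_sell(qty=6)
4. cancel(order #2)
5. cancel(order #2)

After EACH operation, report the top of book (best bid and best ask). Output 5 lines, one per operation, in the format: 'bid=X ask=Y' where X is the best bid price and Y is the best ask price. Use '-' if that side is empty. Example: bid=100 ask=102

After op 1 [order #1] market_buy(qty=5): fills=none; bids=[-] asks=[-]
After op 2 [order #2] limit_sell(price=101, qty=8): fills=none; bids=[-] asks=[#2:8@101]
After op 3 [order #3] market_sell(qty=6): fills=none; bids=[-] asks=[#2:8@101]
After op 4 cancel(order #2): fills=none; bids=[-] asks=[-]
After op 5 cancel(order #2): fills=none; bids=[-] asks=[-]

Answer: bid=- ask=-
bid=- ask=101
bid=- ask=101
bid=- ask=-
bid=- ask=-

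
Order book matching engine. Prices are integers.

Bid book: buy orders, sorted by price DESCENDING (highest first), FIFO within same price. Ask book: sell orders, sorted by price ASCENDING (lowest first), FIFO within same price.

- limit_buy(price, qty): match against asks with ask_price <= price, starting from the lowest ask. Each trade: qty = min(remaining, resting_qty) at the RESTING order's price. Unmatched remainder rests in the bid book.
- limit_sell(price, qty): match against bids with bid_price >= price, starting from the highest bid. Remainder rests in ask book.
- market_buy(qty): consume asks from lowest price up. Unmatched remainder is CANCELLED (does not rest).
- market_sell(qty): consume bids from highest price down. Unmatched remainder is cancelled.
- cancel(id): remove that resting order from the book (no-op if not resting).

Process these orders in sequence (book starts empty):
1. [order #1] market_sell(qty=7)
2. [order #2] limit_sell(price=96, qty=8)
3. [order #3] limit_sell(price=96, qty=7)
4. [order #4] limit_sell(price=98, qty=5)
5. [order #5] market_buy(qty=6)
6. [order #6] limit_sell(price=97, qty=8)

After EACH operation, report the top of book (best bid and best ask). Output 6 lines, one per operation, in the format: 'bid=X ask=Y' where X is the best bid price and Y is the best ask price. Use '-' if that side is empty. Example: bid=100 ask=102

Answer: bid=- ask=-
bid=- ask=96
bid=- ask=96
bid=- ask=96
bid=- ask=96
bid=- ask=96

Derivation:
After op 1 [order #1] market_sell(qty=7): fills=none; bids=[-] asks=[-]
After op 2 [order #2] limit_sell(price=96, qty=8): fills=none; bids=[-] asks=[#2:8@96]
After op 3 [order #3] limit_sell(price=96, qty=7): fills=none; bids=[-] asks=[#2:8@96 #3:7@96]
After op 4 [order #4] limit_sell(price=98, qty=5): fills=none; bids=[-] asks=[#2:8@96 #3:7@96 #4:5@98]
After op 5 [order #5] market_buy(qty=6): fills=#5x#2:6@96; bids=[-] asks=[#2:2@96 #3:7@96 #4:5@98]
After op 6 [order #6] limit_sell(price=97, qty=8): fills=none; bids=[-] asks=[#2:2@96 #3:7@96 #6:8@97 #4:5@98]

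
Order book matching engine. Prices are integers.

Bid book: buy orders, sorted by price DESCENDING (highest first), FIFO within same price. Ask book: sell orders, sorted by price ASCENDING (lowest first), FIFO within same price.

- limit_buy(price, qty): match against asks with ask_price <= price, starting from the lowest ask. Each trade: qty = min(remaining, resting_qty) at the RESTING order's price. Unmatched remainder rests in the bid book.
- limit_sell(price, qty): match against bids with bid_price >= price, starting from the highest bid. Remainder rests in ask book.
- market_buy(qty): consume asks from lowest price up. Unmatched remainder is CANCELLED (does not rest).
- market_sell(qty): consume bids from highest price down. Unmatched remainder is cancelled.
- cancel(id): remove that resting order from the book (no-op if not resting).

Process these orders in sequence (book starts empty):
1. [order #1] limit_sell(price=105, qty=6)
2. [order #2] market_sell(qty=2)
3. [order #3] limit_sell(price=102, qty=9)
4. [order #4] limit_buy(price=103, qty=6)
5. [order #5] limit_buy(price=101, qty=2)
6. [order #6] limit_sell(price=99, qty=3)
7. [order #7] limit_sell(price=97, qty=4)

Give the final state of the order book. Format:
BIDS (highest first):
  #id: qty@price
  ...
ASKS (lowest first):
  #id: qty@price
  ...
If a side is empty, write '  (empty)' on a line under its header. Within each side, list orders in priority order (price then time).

Answer: BIDS (highest first):
  (empty)
ASKS (lowest first):
  #7: 4@97
  #6: 1@99
  #3: 3@102
  #1: 6@105

Derivation:
After op 1 [order #1] limit_sell(price=105, qty=6): fills=none; bids=[-] asks=[#1:6@105]
After op 2 [order #2] market_sell(qty=2): fills=none; bids=[-] asks=[#1:6@105]
After op 3 [order #3] limit_sell(price=102, qty=9): fills=none; bids=[-] asks=[#3:9@102 #1:6@105]
After op 4 [order #4] limit_buy(price=103, qty=6): fills=#4x#3:6@102; bids=[-] asks=[#3:3@102 #1:6@105]
After op 5 [order #5] limit_buy(price=101, qty=2): fills=none; bids=[#5:2@101] asks=[#3:3@102 #1:6@105]
After op 6 [order #6] limit_sell(price=99, qty=3): fills=#5x#6:2@101; bids=[-] asks=[#6:1@99 #3:3@102 #1:6@105]
After op 7 [order #7] limit_sell(price=97, qty=4): fills=none; bids=[-] asks=[#7:4@97 #6:1@99 #3:3@102 #1:6@105]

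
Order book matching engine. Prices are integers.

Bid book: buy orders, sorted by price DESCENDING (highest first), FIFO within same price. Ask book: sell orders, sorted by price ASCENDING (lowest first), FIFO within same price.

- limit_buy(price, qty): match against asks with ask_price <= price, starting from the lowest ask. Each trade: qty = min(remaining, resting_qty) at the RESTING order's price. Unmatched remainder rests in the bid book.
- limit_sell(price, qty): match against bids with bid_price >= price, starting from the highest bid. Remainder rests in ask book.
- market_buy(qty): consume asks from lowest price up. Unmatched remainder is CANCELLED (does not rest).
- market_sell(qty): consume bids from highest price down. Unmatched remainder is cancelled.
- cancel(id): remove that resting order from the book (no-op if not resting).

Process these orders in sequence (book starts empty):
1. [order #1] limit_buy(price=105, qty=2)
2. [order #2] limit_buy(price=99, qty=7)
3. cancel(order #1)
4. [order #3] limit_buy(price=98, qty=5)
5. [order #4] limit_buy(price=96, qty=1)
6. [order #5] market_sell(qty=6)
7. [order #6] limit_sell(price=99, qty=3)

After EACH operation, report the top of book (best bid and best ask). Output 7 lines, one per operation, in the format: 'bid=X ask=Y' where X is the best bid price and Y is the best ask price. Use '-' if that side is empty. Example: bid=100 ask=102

Answer: bid=105 ask=-
bid=105 ask=-
bid=99 ask=-
bid=99 ask=-
bid=99 ask=-
bid=99 ask=-
bid=98 ask=99

Derivation:
After op 1 [order #1] limit_buy(price=105, qty=2): fills=none; bids=[#1:2@105] asks=[-]
After op 2 [order #2] limit_buy(price=99, qty=7): fills=none; bids=[#1:2@105 #2:7@99] asks=[-]
After op 3 cancel(order #1): fills=none; bids=[#2:7@99] asks=[-]
After op 4 [order #3] limit_buy(price=98, qty=5): fills=none; bids=[#2:7@99 #3:5@98] asks=[-]
After op 5 [order #4] limit_buy(price=96, qty=1): fills=none; bids=[#2:7@99 #3:5@98 #4:1@96] asks=[-]
After op 6 [order #5] market_sell(qty=6): fills=#2x#5:6@99; bids=[#2:1@99 #3:5@98 #4:1@96] asks=[-]
After op 7 [order #6] limit_sell(price=99, qty=3): fills=#2x#6:1@99; bids=[#3:5@98 #4:1@96] asks=[#6:2@99]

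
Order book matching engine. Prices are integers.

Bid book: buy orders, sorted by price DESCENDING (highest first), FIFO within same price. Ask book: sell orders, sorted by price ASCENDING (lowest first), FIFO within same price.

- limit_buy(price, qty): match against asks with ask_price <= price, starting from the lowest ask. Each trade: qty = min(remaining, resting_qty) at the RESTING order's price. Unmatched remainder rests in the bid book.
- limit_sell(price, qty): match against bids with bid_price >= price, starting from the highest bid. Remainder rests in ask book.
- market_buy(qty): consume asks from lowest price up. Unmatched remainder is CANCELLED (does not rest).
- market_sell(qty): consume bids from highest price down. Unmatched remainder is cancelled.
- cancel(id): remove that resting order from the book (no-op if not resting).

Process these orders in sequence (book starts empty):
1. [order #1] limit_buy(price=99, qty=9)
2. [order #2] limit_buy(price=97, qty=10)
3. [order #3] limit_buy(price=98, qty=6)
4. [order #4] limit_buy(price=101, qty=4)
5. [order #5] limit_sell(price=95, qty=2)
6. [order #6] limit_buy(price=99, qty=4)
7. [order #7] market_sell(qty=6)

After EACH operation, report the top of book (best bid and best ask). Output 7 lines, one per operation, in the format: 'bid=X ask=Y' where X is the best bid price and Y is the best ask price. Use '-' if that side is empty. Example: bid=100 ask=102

After op 1 [order #1] limit_buy(price=99, qty=9): fills=none; bids=[#1:9@99] asks=[-]
After op 2 [order #2] limit_buy(price=97, qty=10): fills=none; bids=[#1:9@99 #2:10@97] asks=[-]
After op 3 [order #3] limit_buy(price=98, qty=6): fills=none; bids=[#1:9@99 #3:6@98 #2:10@97] asks=[-]
After op 4 [order #4] limit_buy(price=101, qty=4): fills=none; bids=[#4:4@101 #1:9@99 #3:6@98 #2:10@97] asks=[-]
After op 5 [order #5] limit_sell(price=95, qty=2): fills=#4x#5:2@101; bids=[#4:2@101 #1:9@99 #3:6@98 #2:10@97] asks=[-]
After op 6 [order #6] limit_buy(price=99, qty=4): fills=none; bids=[#4:2@101 #1:9@99 #6:4@99 #3:6@98 #2:10@97] asks=[-]
After op 7 [order #7] market_sell(qty=6): fills=#4x#7:2@101 #1x#7:4@99; bids=[#1:5@99 #6:4@99 #3:6@98 #2:10@97] asks=[-]

Answer: bid=99 ask=-
bid=99 ask=-
bid=99 ask=-
bid=101 ask=-
bid=101 ask=-
bid=101 ask=-
bid=99 ask=-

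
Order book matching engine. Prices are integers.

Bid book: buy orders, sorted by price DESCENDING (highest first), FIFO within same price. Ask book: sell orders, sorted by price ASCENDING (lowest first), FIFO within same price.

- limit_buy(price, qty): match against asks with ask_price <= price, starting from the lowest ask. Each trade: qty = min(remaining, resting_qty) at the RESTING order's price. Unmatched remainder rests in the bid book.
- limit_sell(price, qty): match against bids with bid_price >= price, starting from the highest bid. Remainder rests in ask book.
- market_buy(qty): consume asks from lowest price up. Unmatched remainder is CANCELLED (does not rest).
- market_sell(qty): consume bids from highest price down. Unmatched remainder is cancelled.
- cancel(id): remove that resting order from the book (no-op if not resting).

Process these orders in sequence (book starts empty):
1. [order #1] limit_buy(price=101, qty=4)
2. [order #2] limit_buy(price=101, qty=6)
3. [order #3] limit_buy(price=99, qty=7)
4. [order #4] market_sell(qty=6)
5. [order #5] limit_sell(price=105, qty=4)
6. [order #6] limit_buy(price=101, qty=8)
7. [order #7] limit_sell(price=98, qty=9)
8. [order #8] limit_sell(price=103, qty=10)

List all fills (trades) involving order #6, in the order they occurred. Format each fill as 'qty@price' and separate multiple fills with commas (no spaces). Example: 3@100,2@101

Answer: 5@101

Derivation:
After op 1 [order #1] limit_buy(price=101, qty=4): fills=none; bids=[#1:4@101] asks=[-]
After op 2 [order #2] limit_buy(price=101, qty=6): fills=none; bids=[#1:4@101 #2:6@101] asks=[-]
After op 3 [order #3] limit_buy(price=99, qty=7): fills=none; bids=[#1:4@101 #2:6@101 #3:7@99] asks=[-]
After op 4 [order #4] market_sell(qty=6): fills=#1x#4:4@101 #2x#4:2@101; bids=[#2:4@101 #3:7@99] asks=[-]
After op 5 [order #5] limit_sell(price=105, qty=4): fills=none; bids=[#2:4@101 #3:7@99] asks=[#5:4@105]
After op 6 [order #6] limit_buy(price=101, qty=8): fills=none; bids=[#2:4@101 #6:8@101 #3:7@99] asks=[#5:4@105]
After op 7 [order #7] limit_sell(price=98, qty=9): fills=#2x#7:4@101 #6x#7:5@101; bids=[#6:3@101 #3:7@99] asks=[#5:4@105]
After op 8 [order #8] limit_sell(price=103, qty=10): fills=none; bids=[#6:3@101 #3:7@99] asks=[#8:10@103 #5:4@105]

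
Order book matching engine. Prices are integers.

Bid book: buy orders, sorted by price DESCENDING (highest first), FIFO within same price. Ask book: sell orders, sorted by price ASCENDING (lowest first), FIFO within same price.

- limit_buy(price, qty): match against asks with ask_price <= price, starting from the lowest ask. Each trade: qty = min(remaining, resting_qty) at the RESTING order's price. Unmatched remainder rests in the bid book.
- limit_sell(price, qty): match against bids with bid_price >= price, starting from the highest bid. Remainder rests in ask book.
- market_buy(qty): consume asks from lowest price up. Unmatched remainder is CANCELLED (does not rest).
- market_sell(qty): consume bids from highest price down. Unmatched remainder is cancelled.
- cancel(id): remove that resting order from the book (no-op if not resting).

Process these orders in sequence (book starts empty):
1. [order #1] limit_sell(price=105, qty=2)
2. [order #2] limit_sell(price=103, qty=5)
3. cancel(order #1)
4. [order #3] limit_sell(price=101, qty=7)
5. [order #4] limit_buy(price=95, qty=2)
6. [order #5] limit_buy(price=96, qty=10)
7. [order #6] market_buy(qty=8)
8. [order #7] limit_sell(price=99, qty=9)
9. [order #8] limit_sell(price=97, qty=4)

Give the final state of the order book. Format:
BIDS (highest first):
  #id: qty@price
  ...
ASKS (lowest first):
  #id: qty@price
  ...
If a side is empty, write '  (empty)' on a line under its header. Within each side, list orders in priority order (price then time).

After op 1 [order #1] limit_sell(price=105, qty=2): fills=none; bids=[-] asks=[#1:2@105]
After op 2 [order #2] limit_sell(price=103, qty=5): fills=none; bids=[-] asks=[#2:5@103 #1:2@105]
After op 3 cancel(order #1): fills=none; bids=[-] asks=[#2:5@103]
After op 4 [order #3] limit_sell(price=101, qty=7): fills=none; bids=[-] asks=[#3:7@101 #2:5@103]
After op 5 [order #4] limit_buy(price=95, qty=2): fills=none; bids=[#4:2@95] asks=[#3:7@101 #2:5@103]
After op 6 [order #5] limit_buy(price=96, qty=10): fills=none; bids=[#5:10@96 #4:2@95] asks=[#3:7@101 #2:5@103]
After op 7 [order #6] market_buy(qty=8): fills=#6x#3:7@101 #6x#2:1@103; bids=[#5:10@96 #4:2@95] asks=[#2:4@103]
After op 8 [order #7] limit_sell(price=99, qty=9): fills=none; bids=[#5:10@96 #4:2@95] asks=[#7:9@99 #2:4@103]
After op 9 [order #8] limit_sell(price=97, qty=4): fills=none; bids=[#5:10@96 #4:2@95] asks=[#8:4@97 #7:9@99 #2:4@103]

Answer: BIDS (highest first):
  #5: 10@96
  #4: 2@95
ASKS (lowest first):
  #8: 4@97
  #7: 9@99
  #2: 4@103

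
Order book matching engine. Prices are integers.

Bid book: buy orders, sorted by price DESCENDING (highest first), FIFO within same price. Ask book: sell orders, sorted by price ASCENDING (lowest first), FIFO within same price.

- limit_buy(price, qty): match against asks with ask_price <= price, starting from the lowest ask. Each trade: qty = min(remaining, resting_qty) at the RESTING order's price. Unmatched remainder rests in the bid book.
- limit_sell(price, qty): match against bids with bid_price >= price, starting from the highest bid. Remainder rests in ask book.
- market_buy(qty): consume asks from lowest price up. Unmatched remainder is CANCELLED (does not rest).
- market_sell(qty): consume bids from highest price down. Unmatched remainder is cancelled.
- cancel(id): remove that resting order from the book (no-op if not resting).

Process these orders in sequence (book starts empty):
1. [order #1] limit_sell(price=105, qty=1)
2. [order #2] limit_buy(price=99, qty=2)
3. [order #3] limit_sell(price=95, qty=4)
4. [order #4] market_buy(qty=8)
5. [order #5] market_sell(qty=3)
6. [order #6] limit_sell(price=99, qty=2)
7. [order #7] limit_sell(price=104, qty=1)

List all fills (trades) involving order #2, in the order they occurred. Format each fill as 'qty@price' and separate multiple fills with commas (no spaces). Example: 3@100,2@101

Answer: 2@99

Derivation:
After op 1 [order #1] limit_sell(price=105, qty=1): fills=none; bids=[-] asks=[#1:1@105]
After op 2 [order #2] limit_buy(price=99, qty=2): fills=none; bids=[#2:2@99] asks=[#1:1@105]
After op 3 [order #3] limit_sell(price=95, qty=4): fills=#2x#3:2@99; bids=[-] asks=[#3:2@95 #1:1@105]
After op 4 [order #4] market_buy(qty=8): fills=#4x#3:2@95 #4x#1:1@105; bids=[-] asks=[-]
After op 5 [order #5] market_sell(qty=3): fills=none; bids=[-] asks=[-]
After op 6 [order #6] limit_sell(price=99, qty=2): fills=none; bids=[-] asks=[#6:2@99]
After op 7 [order #7] limit_sell(price=104, qty=1): fills=none; bids=[-] asks=[#6:2@99 #7:1@104]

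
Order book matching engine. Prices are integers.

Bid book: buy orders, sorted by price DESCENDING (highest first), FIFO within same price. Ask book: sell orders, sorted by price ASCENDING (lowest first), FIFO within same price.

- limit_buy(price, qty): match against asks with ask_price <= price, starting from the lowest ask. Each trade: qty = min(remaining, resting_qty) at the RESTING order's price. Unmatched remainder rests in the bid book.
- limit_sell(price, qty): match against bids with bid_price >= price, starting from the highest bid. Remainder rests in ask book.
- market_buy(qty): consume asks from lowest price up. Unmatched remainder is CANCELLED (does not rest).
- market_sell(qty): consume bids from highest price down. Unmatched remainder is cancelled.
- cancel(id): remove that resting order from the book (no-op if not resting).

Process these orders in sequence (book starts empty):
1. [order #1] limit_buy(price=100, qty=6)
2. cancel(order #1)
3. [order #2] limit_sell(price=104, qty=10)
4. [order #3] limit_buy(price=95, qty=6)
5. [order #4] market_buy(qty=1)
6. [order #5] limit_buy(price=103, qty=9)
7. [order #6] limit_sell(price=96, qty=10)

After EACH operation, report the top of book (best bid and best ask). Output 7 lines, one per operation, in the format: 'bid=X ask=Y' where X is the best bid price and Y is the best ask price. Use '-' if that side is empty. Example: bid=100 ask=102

After op 1 [order #1] limit_buy(price=100, qty=6): fills=none; bids=[#1:6@100] asks=[-]
After op 2 cancel(order #1): fills=none; bids=[-] asks=[-]
After op 3 [order #2] limit_sell(price=104, qty=10): fills=none; bids=[-] asks=[#2:10@104]
After op 4 [order #3] limit_buy(price=95, qty=6): fills=none; bids=[#3:6@95] asks=[#2:10@104]
After op 5 [order #4] market_buy(qty=1): fills=#4x#2:1@104; bids=[#3:6@95] asks=[#2:9@104]
After op 6 [order #5] limit_buy(price=103, qty=9): fills=none; bids=[#5:9@103 #3:6@95] asks=[#2:9@104]
After op 7 [order #6] limit_sell(price=96, qty=10): fills=#5x#6:9@103; bids=[#3:6@95] asks=[#6:1@96 #2:9@104]

Answer: bid=100 ask=-
bid=- ask=-
bid=- ask=104
bid=95 ask=104
bid=95 ask=104
bid=103 ask=104
bid=95 ask=96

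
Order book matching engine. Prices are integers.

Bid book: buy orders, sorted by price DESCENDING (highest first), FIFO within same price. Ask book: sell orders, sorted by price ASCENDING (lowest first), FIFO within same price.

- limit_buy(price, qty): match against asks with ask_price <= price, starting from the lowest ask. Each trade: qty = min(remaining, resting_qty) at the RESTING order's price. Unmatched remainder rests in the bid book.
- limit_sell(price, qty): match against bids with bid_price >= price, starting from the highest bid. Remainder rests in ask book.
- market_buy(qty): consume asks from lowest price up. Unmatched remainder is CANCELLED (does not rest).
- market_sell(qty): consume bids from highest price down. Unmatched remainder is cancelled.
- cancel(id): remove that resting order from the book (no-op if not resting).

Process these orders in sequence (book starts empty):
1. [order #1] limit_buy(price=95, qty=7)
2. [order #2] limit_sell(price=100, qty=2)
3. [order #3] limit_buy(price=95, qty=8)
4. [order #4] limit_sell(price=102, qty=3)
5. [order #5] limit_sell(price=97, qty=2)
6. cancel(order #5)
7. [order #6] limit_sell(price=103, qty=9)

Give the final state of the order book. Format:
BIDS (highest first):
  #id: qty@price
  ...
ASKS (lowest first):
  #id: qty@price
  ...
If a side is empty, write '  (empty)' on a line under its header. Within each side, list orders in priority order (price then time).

After op 1 [order #1] limit_buy(price=95, qty=7): fills=none; bids=[#1:7@95] asks=[-]
After op 2 [order #2] limit_sell(price=100, qty=2): fills=none; bids=[#1:7@95] asks=[#2:2@100]
After op 3 [order #3] limit_buy(price=95, qty=8): fills=none; bids=[#1:7@95 #3:8@95] asks=[#2:2@100]
After op 4 [order #4] limit_sell(price=102, qty=3): fills=none; bids=[#1:7@95 #3:8@95] asks=[#2:2@100 #4:3@102]
After op 5 [order #5] limit_sell(price=97, qty=2): fills=none; bids=[#1:7@95 #3:8@95] asks=[#5:2@97 #2:2@100 #4:3@102]
After op 6 cancel(order #5): fills=none; bids=[#1:7@95 #3:8@95] asks=[#2:2@100 #4:3@102]
After op 7 [order #6] limit_sell(price=103, qty=9): fills=none; bids=[#1:7@95 #3:8@95] asks=[#2:2@100 #4:3@102 #6:9@103]

Answer: BIDS (highest first):
  #1: 7@95
  #3: 8@95
ASKS (lowest first):
  #2: 2@100
  #4: 3@102
  #6: 9@103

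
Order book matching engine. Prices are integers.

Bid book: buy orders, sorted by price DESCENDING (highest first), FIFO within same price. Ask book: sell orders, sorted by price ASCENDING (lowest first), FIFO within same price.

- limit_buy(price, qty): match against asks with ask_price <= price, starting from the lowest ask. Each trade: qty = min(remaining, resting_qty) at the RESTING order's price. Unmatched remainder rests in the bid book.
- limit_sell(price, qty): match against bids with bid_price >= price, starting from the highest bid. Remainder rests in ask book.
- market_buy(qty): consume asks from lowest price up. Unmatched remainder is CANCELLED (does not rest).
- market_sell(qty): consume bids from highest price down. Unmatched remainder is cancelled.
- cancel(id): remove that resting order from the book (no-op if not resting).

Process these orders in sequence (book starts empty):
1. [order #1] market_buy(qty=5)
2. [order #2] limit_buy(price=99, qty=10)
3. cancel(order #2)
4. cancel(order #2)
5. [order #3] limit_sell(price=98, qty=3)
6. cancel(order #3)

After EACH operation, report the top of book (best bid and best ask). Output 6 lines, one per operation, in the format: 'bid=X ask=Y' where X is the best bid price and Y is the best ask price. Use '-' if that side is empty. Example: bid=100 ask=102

After op 1 [order #1] market_buy(qty=5): fills=none; bids=[-] asks=[-]
After op 2 [order #2] limit_buy(price=99, qty=10): fills=none; bids=[#2:10@99] asks=[-]
After op 3 cancel(order #2): fills=none; bids=[-] asks=[-]
After op 4 cancel(order #2): fills=none; bids=[-] asks=[-]
After op 5 [order #3] limit_sell(price=98, qty=3): fills=none; bids=[-] asks=[#3:3@98]
After op 6 cancel(order #3): fills=none; bids=[-] asks=[-]

Answer: bid=- ask=-
bid=99 ask=-
bid=- ask=-
bid=- ask=-
bid=- ask=98
bid=- ask=-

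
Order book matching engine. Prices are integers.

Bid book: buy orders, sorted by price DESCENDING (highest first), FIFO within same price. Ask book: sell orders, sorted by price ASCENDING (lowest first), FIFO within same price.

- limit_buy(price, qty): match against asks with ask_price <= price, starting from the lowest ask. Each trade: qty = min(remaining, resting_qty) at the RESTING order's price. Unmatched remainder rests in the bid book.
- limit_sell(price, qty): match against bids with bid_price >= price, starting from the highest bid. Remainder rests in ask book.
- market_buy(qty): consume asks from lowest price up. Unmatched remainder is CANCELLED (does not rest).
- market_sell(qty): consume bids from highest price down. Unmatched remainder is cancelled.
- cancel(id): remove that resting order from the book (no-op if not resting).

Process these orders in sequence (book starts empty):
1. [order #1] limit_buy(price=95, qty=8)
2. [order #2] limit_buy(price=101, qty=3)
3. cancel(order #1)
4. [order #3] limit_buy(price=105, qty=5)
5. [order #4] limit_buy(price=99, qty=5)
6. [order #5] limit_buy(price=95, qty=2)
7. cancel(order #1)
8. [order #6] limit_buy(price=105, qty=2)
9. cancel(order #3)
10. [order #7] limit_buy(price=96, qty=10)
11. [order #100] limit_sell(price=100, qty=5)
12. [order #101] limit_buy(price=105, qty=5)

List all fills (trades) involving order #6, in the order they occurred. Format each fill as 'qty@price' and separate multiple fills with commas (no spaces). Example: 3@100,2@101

Answer: 2@105

Derivation:
After op 1 [order #1] limit_buy(price=95, qty=8): fills=none; bids=[#1:8@95] asks=[-]
After op 2 [order #2] limit_buy(price=101, qty=3): fills=none; bids=[#2:3@101 #1:8@95] asks=[-]
After op 3 cancel(order #1): fills=none; bids=[#2:3@101] asks=[-]
After op 4 [order #3] limit_buy(price=105, qty=5): fills=none; bids=[#3:5@105 #2:3@101] asks=[-]
After op 5 [order #4] limit_buy(price=99, qty=5): fills=none; bids=[#3:5@105 #2:3@101 #4:5@99] asks=[-]
After op 6 [order #5] limit_buy(price=95, qty=2): fills=none; bids=[#3:5@105 #2:3@101 #4:5@99 #5:2@95] asks=[-]
After op 7 cancel(order #1): fills=none; bids=[#3:5@105 #2:3@101 #4:5@99 #5:2@95] asks=[-]
After op 8 [order #6] limit_buy(price=105, qty=2): fills=none; bids=[#3:5@105 #6:2@105 #2:3@101 #4:5@99 #5:2@95] asks=[-]
After op 9 cancel(order #3): fills=none; bids=[#6:2@105 #2:3@101 #4:5@99 #5:2@95] asks=[-]
After op 10 [order #7] limit_buy(price=96, qty=10): fills=none; bids=[#6:2@105 #2:3@101 #4:5@99 #7:10@96 #5:2@95] asks=[-]
After op 11 [order #100] limit_sell(price=100, qty=5): fills=#6x#100:2@105 #2x#100:3@101; bids=[#4:5@99 #7:10@96 #5:2@95] asks=[-]
After op 12 [order #101] limit_buy(price=105, qty=5): fills=none; bids=[#101:5@105 #4:5@99 #7:10@96 #5:2@95] asks=[-]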